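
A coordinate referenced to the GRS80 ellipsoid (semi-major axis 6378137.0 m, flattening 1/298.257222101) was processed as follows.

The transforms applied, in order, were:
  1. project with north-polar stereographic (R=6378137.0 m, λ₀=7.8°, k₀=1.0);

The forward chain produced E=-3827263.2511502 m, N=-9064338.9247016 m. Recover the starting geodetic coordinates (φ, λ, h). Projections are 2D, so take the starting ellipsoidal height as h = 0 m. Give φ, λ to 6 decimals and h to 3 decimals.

φ=14.712292°, λ=-15.091077°, h=0.000 m

start: E=-3827263.2512, N=-9064338.9247 m
→ stereo⁻¹: φ=14.71229200°, λ=-15.09107700°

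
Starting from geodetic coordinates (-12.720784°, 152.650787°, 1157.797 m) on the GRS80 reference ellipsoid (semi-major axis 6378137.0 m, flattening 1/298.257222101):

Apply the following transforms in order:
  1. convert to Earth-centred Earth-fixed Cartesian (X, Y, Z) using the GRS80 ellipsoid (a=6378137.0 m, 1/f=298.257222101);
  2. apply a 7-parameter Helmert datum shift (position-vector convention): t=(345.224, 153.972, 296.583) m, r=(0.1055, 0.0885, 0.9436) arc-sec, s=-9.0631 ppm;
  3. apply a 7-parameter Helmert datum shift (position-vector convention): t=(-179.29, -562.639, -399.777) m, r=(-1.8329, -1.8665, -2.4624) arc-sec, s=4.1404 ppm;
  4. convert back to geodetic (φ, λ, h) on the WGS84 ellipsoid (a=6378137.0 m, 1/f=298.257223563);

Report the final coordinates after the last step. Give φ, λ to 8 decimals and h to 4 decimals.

φ=-12.72302431°, λ=152.65304982°, h=822.3285 m

start: φ=-12.720784°, λ=152.650787°, h=1157.797 m
→ ECEF (a=6378137.000, f=1/298.257222101): X=-5528053.9075, Y=2859257.1734, Z=-1395545.5664
→ Helmert 7p (PV): X=-5527672.2611, Y=2859360.6565, Z=-1395232.5012
→ Helmert 7p (PV): X=-5527827.6769, Y=2858863.4480, Z=-1395713.4842
→ geod (Bowring, a=6378137.000): φ=-12.72302431°, λ=152.65304982°, h=822.3285 m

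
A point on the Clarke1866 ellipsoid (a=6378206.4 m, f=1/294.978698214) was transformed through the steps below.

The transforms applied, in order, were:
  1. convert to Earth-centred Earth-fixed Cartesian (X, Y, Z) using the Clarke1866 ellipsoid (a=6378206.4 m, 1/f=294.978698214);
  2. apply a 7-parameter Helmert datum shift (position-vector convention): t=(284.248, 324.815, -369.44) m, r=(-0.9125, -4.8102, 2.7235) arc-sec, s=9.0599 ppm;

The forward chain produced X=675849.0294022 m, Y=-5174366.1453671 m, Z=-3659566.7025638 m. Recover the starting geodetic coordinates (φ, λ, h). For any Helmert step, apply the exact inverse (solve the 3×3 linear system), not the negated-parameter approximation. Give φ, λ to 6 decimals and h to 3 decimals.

start: X=675849.0294, Y=-5174366.1454, Z=-3659566.7026 m
→ Helmert⁻¹: X=675405.0011, Y=-5174636.8086, Z=-3659202.7539
→ geod (Bowring, a=6378206.400): φ=-35.22098100°, λ=-82.56366700°, h=2547.0450 m

φ=-35.220981°, λ=-82.563667°, h=2547.045 m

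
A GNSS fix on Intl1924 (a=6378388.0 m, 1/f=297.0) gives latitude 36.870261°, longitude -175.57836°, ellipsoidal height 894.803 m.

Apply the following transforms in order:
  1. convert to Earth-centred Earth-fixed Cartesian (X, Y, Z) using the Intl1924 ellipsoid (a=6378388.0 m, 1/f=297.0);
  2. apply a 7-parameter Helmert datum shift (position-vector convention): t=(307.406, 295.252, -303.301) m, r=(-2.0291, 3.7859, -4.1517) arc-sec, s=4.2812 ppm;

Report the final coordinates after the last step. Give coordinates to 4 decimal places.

X=-5094032.7918 m, Y=-393493.1920 m, Z=3806292.6947 m

start: φ=36.870261°, λ=-175.578360°, h=894.803 m
→ ECEF (a=6378388.000, f=1/297.0): X=-5094380.3253, Y=-393926.7436, Z=3806482.3186
→ Helmert 7p (PV): X=-5094032.7918, Y=-393493.1920, Z=3806292.6947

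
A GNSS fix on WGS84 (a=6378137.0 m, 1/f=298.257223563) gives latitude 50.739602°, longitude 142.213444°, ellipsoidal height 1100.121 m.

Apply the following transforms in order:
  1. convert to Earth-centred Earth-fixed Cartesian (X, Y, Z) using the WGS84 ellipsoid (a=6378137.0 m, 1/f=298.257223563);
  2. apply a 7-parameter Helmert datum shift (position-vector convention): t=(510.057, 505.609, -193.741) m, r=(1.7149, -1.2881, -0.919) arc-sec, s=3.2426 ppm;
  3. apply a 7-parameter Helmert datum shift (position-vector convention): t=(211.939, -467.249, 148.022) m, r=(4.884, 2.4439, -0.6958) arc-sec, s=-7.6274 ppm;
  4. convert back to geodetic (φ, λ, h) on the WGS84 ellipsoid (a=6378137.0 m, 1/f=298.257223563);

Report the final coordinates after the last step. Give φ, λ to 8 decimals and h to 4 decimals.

start: φ=50.739602°, λ=142.213444°, h=1100.121 m
→ ECEF (a=6378137.000, f=1/298.257223563): X=-3196915.0394, Y=2478580.2448, Z=4916115.0594
→ Helmert 7p (PV): X=-3196435.0062, Y=2479067.2615, Z=4915937.9021
→ Helmert 7p (PV): X=-3196132.0787, Y=2478475.4861, Z=4916145.0002
→ geod (Bowring, a=6378137.000): φ=50.74452522°, λ=142.20782074°, h=691.1304 m

φ=50.74452522°, λ=142.20782074°, h=691.1304 m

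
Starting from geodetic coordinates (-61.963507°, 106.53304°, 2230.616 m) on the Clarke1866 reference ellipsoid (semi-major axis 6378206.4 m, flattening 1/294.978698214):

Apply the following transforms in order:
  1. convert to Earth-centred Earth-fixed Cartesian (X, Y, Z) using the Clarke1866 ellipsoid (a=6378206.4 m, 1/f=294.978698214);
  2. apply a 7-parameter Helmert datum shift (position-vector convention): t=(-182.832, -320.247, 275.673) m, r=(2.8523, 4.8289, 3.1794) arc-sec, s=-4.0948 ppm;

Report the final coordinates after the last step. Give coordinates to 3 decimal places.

start: φ=-61.963507°, λ=106.533040°, h=2230.616 m
→ ECEF (a=6378206.400, f=1/294.978698214): X=-855684.4250, Y=2882636.9652, Z=-5608378.4228
→ Helmert 7p (PV): X=-856039.4846, Y=2882369.2790, Z=-5608019.8902

X=-856039.485 m, Y=2882369.279 m, Z=-5608019.890 m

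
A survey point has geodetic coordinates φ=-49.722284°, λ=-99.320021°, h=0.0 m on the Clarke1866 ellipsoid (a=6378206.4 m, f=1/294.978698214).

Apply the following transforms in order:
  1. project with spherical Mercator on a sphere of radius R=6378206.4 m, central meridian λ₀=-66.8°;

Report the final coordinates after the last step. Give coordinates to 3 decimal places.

E=-3620151.568 m, N=-6398388.134 m

start: φ=-49.722284°, λ=-99.320021°, h=0.000 m
→ merc (R=6378206.4, λ₀=-66.8°): E=-3620151.5685, N=-6398388.1338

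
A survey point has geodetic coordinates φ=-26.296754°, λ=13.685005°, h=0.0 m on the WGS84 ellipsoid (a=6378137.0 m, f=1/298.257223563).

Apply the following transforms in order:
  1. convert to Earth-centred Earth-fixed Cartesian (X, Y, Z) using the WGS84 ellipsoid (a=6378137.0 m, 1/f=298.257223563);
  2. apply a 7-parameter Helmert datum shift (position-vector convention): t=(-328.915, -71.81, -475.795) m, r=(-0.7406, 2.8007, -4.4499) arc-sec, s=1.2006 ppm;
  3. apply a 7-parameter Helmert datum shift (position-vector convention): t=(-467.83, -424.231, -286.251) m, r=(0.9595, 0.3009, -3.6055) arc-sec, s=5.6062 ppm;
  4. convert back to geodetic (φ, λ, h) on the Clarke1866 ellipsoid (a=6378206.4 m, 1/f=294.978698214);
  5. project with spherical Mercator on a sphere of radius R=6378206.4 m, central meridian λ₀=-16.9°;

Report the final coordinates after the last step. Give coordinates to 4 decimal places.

E=3404182.2974 m, N=-3037437.2712 m

start: φ=-26.296754°, λ=13.685005°, h=0.000 m
→ ECEF (a=6378137.000, f=1/298.257223563): X=5559396.7878, Y=1353693.5274, Z=-2808574.5524
→ Helmert 7p (PV): X=5559065.6163, Y=1353493.3213, Z=-2809134.0665
→ Helmert 7p (PV): X=5558648.5127, Y=1352992.5731, Z=-2809437.8795
→ geod (Bowring, a=6378206.400): φ=-26.30901367°, λ=13.67995714°, h=-440.6606 m
→ merc (R=6378206.4, λ₀=-16.9°): E=3404182.2974, N=-3037437.2712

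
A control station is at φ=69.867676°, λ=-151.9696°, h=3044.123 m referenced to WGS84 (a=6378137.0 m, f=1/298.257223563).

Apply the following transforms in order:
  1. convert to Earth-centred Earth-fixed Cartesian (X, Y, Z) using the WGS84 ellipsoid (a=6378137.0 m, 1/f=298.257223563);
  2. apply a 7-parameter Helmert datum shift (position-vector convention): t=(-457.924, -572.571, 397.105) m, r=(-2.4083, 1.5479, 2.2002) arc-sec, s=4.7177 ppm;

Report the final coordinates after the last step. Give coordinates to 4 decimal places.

start: φ=69.867676°, λ=-151.969600°, h=3044.123 m
→ ECEF (a=6378137.000, f=1/298.257223563): X=-1944444.6270, Y=-1035203.2771, Z=5968833.1434
→ Helmert 7p (PV): X=-1944855.8890, Y=-1035731.7820, Z=5969285.0864

X=-1944855.8890 m, Y=-1035731.7820 m, Z=5969285.0864 m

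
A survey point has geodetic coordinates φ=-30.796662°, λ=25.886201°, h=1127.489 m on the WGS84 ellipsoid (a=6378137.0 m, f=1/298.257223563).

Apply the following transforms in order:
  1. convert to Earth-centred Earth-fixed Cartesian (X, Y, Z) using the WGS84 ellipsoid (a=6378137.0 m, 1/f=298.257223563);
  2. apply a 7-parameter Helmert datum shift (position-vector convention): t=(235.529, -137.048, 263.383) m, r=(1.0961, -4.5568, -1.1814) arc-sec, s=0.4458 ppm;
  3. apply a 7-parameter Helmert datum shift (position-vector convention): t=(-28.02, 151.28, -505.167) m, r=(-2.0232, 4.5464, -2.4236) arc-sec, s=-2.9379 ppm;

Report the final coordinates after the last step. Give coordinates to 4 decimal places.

start: φ=-30.796662°, λ=25.886201°, h=1127.489 m
→ ECEF (a=6378137.000, f=1/298.257223563): X=4934233.9978, Y=2394466.9261, Z=-3247126.5666
→ Helmert 7p (PV): X=4934557.1765, Y=2394319.9397, Z=-3246742.8997
→ Helmert 7p (PV): X=4934471.2293, Y=2394374.3584, Z=-3247370.7784

X=4934471.2293 m, Y=2394374.3584 m, Z=-3247370.7784 m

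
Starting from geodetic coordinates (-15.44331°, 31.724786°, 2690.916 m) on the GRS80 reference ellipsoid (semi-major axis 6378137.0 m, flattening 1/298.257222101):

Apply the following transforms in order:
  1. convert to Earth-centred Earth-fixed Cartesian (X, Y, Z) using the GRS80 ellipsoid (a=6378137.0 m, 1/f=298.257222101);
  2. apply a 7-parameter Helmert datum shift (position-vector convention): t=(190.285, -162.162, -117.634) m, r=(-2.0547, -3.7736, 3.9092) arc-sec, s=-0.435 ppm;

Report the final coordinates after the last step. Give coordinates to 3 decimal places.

start: φ=-15.443310°, λ=31.724786°, h=2690.916 m
→ ECEF (a=6378137.000, f=1/298.257222101): X=5232709.2714, Y=3234915.0674, Z=-1688148.3096
→ Helmert 7p (PV): X=5232866.8555, Y=3234833.8538, Z=-1688201.7018

X=5232866.856 m, Y=3234833.854 m, Z=-1688201.702 m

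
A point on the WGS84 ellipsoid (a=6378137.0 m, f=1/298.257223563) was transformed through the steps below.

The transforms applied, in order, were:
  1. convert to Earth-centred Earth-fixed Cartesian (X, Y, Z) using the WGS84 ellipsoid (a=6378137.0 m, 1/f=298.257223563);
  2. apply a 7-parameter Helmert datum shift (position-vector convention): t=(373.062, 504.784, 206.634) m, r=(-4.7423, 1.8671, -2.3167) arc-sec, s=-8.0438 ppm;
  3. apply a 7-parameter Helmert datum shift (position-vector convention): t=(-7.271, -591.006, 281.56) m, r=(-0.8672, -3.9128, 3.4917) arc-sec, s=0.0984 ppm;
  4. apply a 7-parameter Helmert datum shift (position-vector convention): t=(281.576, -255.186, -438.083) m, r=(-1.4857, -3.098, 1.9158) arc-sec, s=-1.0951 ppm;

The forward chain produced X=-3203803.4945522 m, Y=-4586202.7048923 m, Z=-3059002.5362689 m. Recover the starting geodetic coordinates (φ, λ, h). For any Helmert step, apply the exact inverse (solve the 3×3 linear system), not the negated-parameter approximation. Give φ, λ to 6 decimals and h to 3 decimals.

φ=-28.832617°, λ=-124.946715°, h=3101.733 m

start: X=-3203803.4946, Y=-4586202.7049, Z=-3059002.5363 m
→ Helmert⁻¹: X=-3204177.1115, Y=-4585900.7500, Z=-3058552.7092
→ Helmert⁻¹: X=-3204305.1699, Y=-4585242.1895, Z=-3058792.4609
→ Helmert⁻¹: X=-3204624.8129, Y=-4585749.5198, Z=-3059158.1417
→ geod (Bowring, a=6378137.000): φ=-28.83261700°, λ=-124.94671500°, h=3101.7330 m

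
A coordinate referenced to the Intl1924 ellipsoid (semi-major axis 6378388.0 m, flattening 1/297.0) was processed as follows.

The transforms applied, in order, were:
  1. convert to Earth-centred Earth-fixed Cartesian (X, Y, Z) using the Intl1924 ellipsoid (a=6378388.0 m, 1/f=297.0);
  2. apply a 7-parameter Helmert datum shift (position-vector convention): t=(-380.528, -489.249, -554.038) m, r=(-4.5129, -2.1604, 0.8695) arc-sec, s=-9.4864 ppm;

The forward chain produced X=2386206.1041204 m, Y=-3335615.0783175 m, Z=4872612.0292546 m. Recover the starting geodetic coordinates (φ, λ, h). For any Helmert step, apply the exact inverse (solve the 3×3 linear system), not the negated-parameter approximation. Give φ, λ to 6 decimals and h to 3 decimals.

φ=50.106067°, λ=-54.413353°, h=3462.429 m

start: X=2386206.1041, Y=-3335615.0783, Z=4872612.0293 m
→ Helmert⁻¹: X=2386646.2533, Y=-3335274.1484, Z=4873114.3260
→ geod (Bowring, a=6378388.000): φ=50.10606700°, λ=-54.41335300°, h=3462.4290 m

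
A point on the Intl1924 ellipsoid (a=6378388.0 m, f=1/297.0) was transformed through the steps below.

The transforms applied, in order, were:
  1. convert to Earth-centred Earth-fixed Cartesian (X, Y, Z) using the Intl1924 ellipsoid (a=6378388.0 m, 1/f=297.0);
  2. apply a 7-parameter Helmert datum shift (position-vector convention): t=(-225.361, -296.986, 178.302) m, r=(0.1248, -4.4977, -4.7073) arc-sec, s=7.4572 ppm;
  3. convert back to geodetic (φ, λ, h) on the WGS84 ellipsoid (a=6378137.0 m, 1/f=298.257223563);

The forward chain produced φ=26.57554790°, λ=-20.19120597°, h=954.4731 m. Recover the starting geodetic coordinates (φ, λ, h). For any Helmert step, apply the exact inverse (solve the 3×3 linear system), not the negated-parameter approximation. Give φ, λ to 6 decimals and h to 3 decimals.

start: φ=26.575548°, λ=-20.191206°, h=954.473 m
→ ECEF (a=6378137.000, f=1/298.257223563): X=5358098.5564, Y=-1970462.7542, Z=2836660.4067
→ Helmert⁻¹: X=5358390.7667, Y=-1970027.0730, Z=2836345.3024
→ geod (Bowring, a=6378388.000): φ=26.57316300°, λ=-20.18609000°, h=691.5540 m

φ=26.573163°, λ=-20.186090°, h=691.554 m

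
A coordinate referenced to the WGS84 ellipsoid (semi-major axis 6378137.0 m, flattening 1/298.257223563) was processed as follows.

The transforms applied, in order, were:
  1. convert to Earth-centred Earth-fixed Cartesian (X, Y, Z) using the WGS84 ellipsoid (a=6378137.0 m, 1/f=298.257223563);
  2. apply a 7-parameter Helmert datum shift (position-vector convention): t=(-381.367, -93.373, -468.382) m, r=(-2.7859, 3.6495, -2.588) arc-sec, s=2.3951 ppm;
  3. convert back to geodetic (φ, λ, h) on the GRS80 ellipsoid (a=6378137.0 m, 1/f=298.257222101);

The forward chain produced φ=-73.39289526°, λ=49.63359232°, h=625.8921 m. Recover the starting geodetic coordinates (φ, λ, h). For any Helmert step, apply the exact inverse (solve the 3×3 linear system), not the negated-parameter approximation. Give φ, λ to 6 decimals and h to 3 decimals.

φ=-73.387725°, λ=49.626201°, h=252.508 m

start: φ=-73.392895°, λ=49.633592°, h=625.892 m
→ ECEF (a=6378137.000, f=1/298.257222101): X=1184416.7168, Y=1393339.2202, Z=-6090517.7055
→ Helmert⁻¹: X=1184885.5135, Y=1393526.3766, Z=-6089994.9512
→ geod (Bowring, a=6378137.000): φ=-73.38772500°, λ=49.62620100°, h=252.5080 m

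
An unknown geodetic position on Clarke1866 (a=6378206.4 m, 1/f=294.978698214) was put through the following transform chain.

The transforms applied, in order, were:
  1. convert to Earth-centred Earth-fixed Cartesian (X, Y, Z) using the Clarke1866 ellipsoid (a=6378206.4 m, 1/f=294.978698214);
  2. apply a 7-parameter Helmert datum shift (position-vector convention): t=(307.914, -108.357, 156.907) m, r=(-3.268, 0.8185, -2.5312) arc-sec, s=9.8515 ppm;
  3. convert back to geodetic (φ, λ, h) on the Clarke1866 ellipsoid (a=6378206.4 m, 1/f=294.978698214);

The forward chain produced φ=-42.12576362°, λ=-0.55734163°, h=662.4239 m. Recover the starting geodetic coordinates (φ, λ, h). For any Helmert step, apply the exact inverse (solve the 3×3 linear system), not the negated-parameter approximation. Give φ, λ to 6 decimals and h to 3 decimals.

φ=-42.128460°, λ=-0.554547°, h=475.710 m

start: φ=-42.125764°, λ=-0.557342°, h=662.424 m
→ ECEF (a=6378206.400, f=1/294.978698214): X=4738038.4947, Y=-46090.4697, Z=-4256218.3617
→ Helmert⁻¹: X=4737701.3600, Y=-45856.0847, Z=-4256315.2639
→ geod (Bowring, a=6378206.400): φ=-42.12846000°, λ=-0.55454700°, h=475.7100 m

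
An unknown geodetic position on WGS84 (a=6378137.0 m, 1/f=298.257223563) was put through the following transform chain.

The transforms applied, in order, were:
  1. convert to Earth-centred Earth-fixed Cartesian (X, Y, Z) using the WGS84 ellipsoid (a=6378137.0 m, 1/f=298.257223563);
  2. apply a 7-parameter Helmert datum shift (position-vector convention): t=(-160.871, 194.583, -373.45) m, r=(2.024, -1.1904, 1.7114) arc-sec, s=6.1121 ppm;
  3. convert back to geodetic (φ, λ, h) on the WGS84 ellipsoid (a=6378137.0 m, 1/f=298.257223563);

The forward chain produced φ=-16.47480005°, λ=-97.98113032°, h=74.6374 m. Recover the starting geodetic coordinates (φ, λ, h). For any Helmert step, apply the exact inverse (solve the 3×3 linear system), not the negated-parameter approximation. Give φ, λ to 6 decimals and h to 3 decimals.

φ=-16.470522°, λ=-97.979934°, h=93.016 m

start: φ=-16.474800°, λ=-97.981130°, h=74.637 m
→ ECEF (a=6378137.000, f=1/298.257223563): X=-849465.4959, Y=-6058738.6514, Z=-1797195.1212
→ Helmert⁻¹: X=-849360.0747, Y=-6058906.7854, Z=-1796746.3332
→ geod (Bowring, a=6378137.000): φ=-16.47052200°, λ=-97.97993400°, h=93.0160 m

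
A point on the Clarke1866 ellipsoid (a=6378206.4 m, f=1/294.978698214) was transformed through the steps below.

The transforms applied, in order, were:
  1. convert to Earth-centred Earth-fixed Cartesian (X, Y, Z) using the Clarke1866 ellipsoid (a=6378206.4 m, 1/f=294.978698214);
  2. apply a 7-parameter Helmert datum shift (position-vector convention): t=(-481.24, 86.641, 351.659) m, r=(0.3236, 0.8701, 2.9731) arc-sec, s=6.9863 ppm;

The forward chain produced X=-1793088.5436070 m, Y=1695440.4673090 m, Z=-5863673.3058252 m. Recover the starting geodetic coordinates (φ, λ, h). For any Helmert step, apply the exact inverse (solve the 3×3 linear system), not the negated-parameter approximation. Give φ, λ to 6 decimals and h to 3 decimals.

start: X=-1793088.5436, Y=1695440.4673, Z=-5863673.3058 m
→ Helmert⁻¹: X=-1792545.6066, Y=1695358.6201, Z=-5863994.2187
→ geod (Bowring, a=6378206.400): φ=-67.31978300°, λ=136.59607700°, h=2087.3110 m

φ=-67.319783°, λ=136.596077°, h=2087.311 m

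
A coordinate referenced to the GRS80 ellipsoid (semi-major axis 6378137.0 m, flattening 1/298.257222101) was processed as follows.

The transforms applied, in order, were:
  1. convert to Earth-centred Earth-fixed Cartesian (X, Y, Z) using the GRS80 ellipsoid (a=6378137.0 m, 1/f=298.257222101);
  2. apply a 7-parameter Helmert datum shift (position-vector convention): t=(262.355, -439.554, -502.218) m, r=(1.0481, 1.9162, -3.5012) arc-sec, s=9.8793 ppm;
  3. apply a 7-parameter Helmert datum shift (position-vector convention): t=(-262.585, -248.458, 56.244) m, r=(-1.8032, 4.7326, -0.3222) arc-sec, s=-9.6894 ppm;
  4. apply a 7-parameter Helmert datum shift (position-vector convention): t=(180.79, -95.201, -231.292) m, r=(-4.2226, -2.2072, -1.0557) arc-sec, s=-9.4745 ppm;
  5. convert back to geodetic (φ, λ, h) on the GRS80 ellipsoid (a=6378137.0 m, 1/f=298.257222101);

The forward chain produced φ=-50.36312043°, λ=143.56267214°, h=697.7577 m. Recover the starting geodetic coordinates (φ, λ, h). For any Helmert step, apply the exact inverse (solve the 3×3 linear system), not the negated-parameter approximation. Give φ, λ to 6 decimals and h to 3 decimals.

start: φ=-50.363120°, λ=143.562672°, h=697.758 m
→ ECEF (a=6378137.000, f=1/298.257222101): X=-3280205.1843, Y=2421676.0544, Z=-4889190.8770
→ Helmert⁻¹: X=-3280481.7657, Y=2421877.4953, Z=-4888921.2220
→ Helmert⁻¹: X=-3280142.5715, Y=2422187.0398, Z=-4889078.9231
→ Helmert⁻¹: X=-3280368.2245, Y=2422522.1378, Z=-4888571.1941
→ geod (Bowring, a=6378137.000): φ=-50.35518000°, λ=143.55446900°, h=624.8710 m

φ=-50.355180°, λ=143.554469°, h=624.871 m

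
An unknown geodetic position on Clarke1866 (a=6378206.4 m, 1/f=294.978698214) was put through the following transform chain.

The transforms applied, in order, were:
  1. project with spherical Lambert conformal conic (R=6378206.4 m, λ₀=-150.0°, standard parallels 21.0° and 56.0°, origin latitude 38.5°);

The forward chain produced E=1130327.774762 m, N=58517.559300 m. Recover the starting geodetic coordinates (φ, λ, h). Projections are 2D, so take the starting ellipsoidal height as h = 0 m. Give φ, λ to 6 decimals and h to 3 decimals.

φ=38.249495°, λ=-136.389301°, h=0.000 m

start: E=1130327.7748, N=58517.5593 m
→ lcc⁻¹: φ=38.24949500°, λ=-136.38930100°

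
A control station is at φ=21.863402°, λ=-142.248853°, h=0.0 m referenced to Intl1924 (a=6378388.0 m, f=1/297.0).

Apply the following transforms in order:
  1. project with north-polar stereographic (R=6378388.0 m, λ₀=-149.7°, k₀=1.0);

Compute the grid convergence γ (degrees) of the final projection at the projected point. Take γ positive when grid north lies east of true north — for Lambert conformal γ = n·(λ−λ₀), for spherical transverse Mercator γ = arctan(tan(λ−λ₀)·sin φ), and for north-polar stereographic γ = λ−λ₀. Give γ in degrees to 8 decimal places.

start: φ=21.863402°, λ=-142.248853°, h=0.000 m
→ into stereo (λ₀=-149.7°): φ=21.86340200°, λ−λ₀=7.45114700°
convergence γ = 7.45114700°

7.45114700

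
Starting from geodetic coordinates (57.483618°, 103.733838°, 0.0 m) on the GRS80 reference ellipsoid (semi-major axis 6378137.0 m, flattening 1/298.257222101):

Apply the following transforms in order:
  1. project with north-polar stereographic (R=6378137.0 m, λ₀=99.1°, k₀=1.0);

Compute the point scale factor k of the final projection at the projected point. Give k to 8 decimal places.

start: φ=57.483618°, λ=103.733838°, h=0.000 m
→ into stereo (λ₀=99.1°): φ=57.48361800°, λ−λ₀=4.63383800°
scale k = 1.08504720

1.08504720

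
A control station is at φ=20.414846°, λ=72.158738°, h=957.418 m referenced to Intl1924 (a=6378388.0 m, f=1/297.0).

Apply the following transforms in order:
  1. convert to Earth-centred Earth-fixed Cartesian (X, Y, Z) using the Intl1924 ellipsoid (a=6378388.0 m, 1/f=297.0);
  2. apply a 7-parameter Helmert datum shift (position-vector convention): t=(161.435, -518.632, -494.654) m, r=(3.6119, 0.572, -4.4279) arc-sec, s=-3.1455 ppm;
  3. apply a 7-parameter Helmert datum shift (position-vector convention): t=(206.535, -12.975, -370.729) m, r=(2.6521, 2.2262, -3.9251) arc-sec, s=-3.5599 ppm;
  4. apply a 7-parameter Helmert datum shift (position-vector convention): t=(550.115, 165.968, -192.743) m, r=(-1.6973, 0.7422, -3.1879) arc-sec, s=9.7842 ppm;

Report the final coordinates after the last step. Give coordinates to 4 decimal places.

start: φ=20.414846°, λ=72.158738°, h=957.418 m
→ ECEF (a=6378388.000, f=1/297.0): X=1832499.5966, Y=5693477.6344, Z=2211157.9651
→ Helmert 7p (PV): X=1832783.6211, Y=5692863.0358, Z=2210750.9723
→ Helmert 7p (PV): X=1833115.8235, Y=5692766.4930, Z=2210425.7893
→ Helmert 7p (PV): X=1833779.8126, Y=5692978.0176, Z=2210201.2326

X=1833779.8126 m, Y=5692978.0176 m, Z=2210201.2326 m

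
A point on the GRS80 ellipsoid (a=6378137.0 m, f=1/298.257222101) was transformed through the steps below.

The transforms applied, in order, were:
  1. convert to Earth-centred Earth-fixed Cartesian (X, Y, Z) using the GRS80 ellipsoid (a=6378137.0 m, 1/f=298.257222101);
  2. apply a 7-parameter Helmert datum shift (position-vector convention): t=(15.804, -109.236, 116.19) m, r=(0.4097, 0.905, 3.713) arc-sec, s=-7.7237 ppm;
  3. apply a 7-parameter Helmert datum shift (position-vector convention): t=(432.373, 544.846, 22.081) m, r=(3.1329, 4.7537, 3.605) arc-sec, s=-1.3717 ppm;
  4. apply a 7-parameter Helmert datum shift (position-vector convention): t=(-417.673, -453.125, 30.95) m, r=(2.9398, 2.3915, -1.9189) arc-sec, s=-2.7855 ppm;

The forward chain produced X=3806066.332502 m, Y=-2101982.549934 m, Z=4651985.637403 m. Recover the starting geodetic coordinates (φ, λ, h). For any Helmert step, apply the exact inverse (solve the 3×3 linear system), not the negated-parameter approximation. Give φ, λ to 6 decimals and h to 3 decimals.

φ=47.128915°, λ=-28.911588°, h=762.825 m

start: X=3806066.3325, Y=-2101982.5499, Z=4651985.6374 m
→ Helmert⁻¹: X=3806460.2211, Y=-2101433.5634, Z=4652041.7296
→ Helmert⁻¹: X=3805889.1153, Y=-2101977.1501, Z=4652145.6689
→ Helmert⁻¹: X=3805844.4583, Y=-2101943.4176, Z=4652086.2835
→ geod (Bowring, a=6378137.000): φ=47.12891500°, λ=-28.91158800°, h=762.8250 m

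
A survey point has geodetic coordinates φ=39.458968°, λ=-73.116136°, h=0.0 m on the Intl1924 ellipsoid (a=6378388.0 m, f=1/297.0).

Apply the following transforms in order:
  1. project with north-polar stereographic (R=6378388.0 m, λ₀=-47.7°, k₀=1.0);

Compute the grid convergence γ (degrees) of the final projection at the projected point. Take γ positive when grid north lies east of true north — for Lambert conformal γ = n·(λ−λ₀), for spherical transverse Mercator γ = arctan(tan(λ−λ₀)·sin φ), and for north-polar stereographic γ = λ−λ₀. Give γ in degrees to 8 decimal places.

-25.41613600

start: φ=39.458968°, λ=-73.116136°, h=0.000 m
→ into stereo (λ₀=-47.7°): φ=39.45896800°, λ−λ₀=-25.41613600°
convergence γ = -25.41613600°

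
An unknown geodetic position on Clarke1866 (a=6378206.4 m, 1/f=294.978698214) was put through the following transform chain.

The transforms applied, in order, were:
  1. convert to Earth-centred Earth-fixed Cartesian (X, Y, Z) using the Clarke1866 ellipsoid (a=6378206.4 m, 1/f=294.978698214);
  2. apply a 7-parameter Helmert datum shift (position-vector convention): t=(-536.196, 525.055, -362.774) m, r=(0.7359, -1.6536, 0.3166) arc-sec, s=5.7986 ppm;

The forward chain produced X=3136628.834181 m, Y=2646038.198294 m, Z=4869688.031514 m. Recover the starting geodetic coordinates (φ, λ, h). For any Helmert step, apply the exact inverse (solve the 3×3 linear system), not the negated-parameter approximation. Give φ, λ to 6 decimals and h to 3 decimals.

start: X=3136628.8342, Y=2646038.1983, Z=4869688.0315 m
→ Helmert⁻¹: X=3137189.9419, Y=2645510.3626, Z=4869987.9772
→ geod (Bowring, a=6378206.400): φ=50.07207600°, λ=40.14006100°, h=2939.1560 m

φ=50.072076°, λ=40.140061°, h=2939.156 m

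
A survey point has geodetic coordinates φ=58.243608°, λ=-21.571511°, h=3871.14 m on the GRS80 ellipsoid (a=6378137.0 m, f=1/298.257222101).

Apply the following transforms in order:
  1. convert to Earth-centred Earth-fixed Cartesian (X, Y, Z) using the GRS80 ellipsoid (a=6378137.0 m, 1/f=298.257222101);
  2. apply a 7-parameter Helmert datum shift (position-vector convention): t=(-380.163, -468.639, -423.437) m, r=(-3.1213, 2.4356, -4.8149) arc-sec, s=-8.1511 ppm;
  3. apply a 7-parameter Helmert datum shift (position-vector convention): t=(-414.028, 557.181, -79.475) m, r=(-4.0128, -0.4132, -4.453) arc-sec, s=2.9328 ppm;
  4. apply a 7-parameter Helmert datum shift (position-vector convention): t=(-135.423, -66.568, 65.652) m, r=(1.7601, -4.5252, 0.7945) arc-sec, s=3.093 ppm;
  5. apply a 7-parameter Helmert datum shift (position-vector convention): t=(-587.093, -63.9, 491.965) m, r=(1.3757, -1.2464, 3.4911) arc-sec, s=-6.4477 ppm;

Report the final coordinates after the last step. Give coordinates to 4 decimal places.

X=3129557.7060 m, Y=-1237942.9927 m, Z=5403447.9512 m

start: φ=58.243608°, λ=-21.571511°, h=3871.140 m
→ ECEF (a=6378137.000, f=1/298.257222101): X=3131229.3679, Y=-1237940.7688, Z=5403358.6723
→ Helmert 7p (PV): X=3130858.5876, Y=-1238390.6442, Z=5402872.9513
→ Helmert 7p (PV): X=3130416.1830, Y=-1237799.5756, Z=5402839.6863
→ Helmert 7p (PV): X=3130176.6781, Y=-1237904.0179, Z=5402980.1646
→ Helmert 7p (PV): X=3129557.7060, Y=-1237942.9927, Z=5403447.9512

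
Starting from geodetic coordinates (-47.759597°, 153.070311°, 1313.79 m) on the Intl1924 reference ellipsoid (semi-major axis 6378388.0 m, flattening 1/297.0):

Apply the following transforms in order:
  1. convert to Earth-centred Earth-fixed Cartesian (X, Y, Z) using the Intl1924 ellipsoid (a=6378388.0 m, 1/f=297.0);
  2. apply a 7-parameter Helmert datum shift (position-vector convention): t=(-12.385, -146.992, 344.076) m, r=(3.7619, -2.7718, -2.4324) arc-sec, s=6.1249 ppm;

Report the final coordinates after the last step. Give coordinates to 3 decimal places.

start: φ=-47.759597°, λ=153.070311°, h=1313.790 m
→ ECEF (a=6378388.000, f=1/297.0): X=-3830716.2850, Y=1945929.8096, Z=-4700009.1866
→ Helmert 7p (PV): X=-3830666.0256, Y=1945925.6309, Z=-4699709.8849

X=-3830666.026 m, Y=1945925.631 m, Z=-4699709.885 m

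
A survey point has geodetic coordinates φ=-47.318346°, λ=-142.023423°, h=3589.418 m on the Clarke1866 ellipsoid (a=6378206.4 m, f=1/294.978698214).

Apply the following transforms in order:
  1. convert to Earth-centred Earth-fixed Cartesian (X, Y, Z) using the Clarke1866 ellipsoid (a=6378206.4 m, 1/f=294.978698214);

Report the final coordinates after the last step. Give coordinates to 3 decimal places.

start: φ=-47.318346°, λ=-142.023423°, h=3589.418 m
→ ECEF (a=6378206.400, f=1/294.978698214): X=-3416569.2583, Y=-2667067.8796, Z=-4668264.4311

X=-3416569.258 m, Y=-2667067.880 m, Z=-4668264.431 m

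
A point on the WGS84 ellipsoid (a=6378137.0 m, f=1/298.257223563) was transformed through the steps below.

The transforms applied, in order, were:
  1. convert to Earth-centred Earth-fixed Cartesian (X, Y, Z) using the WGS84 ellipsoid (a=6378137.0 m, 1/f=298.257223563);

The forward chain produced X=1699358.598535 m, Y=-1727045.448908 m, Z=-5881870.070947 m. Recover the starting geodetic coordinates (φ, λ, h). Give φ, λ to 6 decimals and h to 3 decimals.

start: X=1699358.5985, Y=-1727045.4489, Z=-5881870.0709 m
→ geod (Bowring, a=6378137.000): φ=-67.74699600°, λ=-45.46296500°, h=1518.7630 m

φ=-67.746996°, λ=-45.462965°, h=1518.763 m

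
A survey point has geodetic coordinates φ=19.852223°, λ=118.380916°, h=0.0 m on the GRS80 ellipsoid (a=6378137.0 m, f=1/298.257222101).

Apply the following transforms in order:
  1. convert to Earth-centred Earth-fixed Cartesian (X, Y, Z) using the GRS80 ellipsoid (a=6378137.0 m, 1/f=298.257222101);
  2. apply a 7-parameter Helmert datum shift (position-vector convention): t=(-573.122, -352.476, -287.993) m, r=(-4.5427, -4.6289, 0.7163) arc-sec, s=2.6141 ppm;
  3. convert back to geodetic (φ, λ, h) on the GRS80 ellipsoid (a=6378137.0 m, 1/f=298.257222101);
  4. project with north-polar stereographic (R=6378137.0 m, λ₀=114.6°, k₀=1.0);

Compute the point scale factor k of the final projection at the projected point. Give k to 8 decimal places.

1.49306248

start: φ=19.852223°, λ=118.380916°, h=0.000 m
→ ECEF (a=6378137.000, f=1/298.257222101): X=-2852658.2165, Y=5280083.7786, Z=2152316.7709
→ Helmert 7p (PV): X=-2853305.4333, Y=5279782.6007, Z=2151854.0991
→ geod (Bowring, a=6378137.000): φ=19.84816088°, λ=118.38771904°, h=-116.9369 m
→ into stereo (λ₀=114.6°): φ=19.84816088°, λ−λ₀=3.78771904°
scale k = 1.49306248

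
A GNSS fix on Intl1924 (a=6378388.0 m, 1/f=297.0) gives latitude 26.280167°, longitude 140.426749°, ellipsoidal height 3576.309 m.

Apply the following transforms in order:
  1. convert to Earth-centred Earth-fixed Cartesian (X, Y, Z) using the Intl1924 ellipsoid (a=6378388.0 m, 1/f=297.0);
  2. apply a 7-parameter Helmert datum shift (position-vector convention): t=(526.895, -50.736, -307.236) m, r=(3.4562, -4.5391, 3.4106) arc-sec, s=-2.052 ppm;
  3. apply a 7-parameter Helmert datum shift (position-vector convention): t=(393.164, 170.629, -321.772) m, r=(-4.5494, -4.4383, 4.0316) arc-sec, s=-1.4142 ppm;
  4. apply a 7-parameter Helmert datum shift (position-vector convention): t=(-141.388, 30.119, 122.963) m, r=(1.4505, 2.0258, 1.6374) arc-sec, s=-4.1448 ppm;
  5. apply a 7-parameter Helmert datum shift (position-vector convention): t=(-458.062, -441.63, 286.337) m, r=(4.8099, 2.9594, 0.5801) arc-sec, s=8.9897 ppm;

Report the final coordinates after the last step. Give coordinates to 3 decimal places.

X=-4413646.369 m, Y=3647326.625 m, Z=2808338.779 m

start: φ=26.280167°, λ=140.426749°, h=3576.309 m
→ ECEF (a=6378388.000, f=1/297.0): X=-4413735.6936, Y=3647890.2445, Z=2808548.6613
→ Helmert 7p (PV): X=-4413321.8649, Y=3647711.9815, Z=2808199.6573
→ Helmert 7p (PV): X=-4413054.1820, Y=3647853.1282, Z=2807698.4963
→ Helmert 7p (PV): X=-4413178.6613, Y=3647813.3512, Z=2807878.8164
→ Helmert 7p (PV): X=-4413646.3690, Y=3647326.6245, Z=2808338.7786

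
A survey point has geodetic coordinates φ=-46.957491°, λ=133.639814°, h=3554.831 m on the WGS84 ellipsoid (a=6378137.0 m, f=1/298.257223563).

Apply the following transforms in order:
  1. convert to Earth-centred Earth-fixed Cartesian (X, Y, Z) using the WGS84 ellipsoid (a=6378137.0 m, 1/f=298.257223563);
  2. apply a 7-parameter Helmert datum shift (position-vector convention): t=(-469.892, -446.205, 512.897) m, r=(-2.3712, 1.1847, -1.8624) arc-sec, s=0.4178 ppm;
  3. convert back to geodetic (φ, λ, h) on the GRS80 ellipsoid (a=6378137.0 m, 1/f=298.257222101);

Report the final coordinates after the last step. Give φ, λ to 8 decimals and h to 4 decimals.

start: φ=-46.957491°, λ=133.639814°, h=3554.831 m
→ ECEF (a=6378137.000, f=1/298.257223563): X=-3011397.5701, Y=3157882.0866, Z=-4641138.5970
→ Helmert 7p (PV): X=-3011866.8640, Y=3157411.0373, Z=-4640646.6455
→ geod (Bowring, a=6378137.000): φ=-46.95458365°, λ=133.64854195°, h=3183.7124 m

φ=-46.95458365°, λ=133.64854195°, h=3183.7124 m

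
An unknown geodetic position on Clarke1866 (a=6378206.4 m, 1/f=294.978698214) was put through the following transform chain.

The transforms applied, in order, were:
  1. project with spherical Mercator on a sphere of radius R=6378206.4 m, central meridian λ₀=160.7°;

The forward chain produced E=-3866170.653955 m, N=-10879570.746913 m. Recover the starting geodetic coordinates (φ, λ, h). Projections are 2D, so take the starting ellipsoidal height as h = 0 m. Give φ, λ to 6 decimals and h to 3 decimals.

φ=-69.410331°, λ=125.969976°, h=0.000 m

start: E=-3866170.6540, N=-10879570.7469 m
→ merc⁻¹: φ=-69.41033100°, λ=125.96997600°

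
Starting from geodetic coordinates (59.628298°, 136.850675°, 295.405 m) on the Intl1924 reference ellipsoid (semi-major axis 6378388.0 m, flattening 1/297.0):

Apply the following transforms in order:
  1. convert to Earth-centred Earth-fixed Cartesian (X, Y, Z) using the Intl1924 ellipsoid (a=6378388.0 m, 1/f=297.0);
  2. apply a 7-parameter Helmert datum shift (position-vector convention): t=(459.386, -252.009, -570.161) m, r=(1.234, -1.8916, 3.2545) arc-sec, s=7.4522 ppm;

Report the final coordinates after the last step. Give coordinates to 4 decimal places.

start: φ=59.628298°, λ=136.850675°, h=295.405 m
→ ECEF (a=6378388.000, f=1/297.0): X=-2358865.9502, Y=2211199.7691, Z=5480027.8767
→ Helmert 7p (PV): X=-2358509.2883, Y=2210894.2343, Z=5479490.1501

X=-2358509.2883 m, Y=2210894.2343 m, Z=5479490.1501 m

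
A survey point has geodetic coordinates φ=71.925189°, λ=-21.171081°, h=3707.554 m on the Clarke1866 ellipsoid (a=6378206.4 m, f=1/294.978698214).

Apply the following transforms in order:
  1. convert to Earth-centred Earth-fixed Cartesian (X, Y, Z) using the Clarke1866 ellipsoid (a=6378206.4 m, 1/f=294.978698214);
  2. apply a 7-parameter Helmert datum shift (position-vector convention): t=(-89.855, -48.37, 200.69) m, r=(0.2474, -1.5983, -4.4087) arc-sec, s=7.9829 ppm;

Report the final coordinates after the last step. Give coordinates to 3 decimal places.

X=1851935.398 m, Y=-717397.338 m, Z=6044706.469 m

start: φ=71.925189°, λ=-21.171081°, h=3707.554 m
→ ECEF (a=6378206.400, f=1/294.978698214): X=1852072.6367, Y=-717296.4055, Z=6044444.0356
→ Helmert 7p (PV): X=1851935.3975, Y=-717397.3380, Z=6044706.4689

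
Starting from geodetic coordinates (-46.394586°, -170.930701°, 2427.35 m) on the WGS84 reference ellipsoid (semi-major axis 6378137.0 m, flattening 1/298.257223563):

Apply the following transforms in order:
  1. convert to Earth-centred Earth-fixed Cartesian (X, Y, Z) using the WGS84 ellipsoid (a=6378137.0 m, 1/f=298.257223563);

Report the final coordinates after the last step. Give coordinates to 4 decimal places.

start: φ=-46.394586°, λ=-170.930701°, h=2427.350 m
→ ECEF (a=6378137.000, f=1/298.257223563): X=-4353227.8715, Y=-694881.8884, Z=-4597364.2254

X=-4353227.8715 m, Y=-694881.8884 m, Z=-4597364.2254 m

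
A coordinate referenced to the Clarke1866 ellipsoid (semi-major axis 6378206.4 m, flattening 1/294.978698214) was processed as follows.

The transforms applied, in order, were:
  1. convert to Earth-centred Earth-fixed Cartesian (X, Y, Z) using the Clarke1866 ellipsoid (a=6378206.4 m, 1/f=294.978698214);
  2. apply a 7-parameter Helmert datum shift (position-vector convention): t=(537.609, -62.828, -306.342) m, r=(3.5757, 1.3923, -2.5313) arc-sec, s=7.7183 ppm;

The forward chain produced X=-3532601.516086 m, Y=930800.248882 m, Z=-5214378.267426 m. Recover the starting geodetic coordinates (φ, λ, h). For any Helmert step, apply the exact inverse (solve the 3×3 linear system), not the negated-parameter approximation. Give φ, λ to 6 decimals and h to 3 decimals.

φ=-55.162749°, λ=165.241846°, h=3069.277 m

start: X=-3532601.5161, Y=930800.2489, Z=-5214378.2674 m
→ Helmert⁻¹: X=-3533088.0821, Y=930722.1454, Z=-5214071.6650
→ geod (Bowring, a=6378206.400): φ=-55.16274900°, λ=165.24184600°, h=3069.2770 m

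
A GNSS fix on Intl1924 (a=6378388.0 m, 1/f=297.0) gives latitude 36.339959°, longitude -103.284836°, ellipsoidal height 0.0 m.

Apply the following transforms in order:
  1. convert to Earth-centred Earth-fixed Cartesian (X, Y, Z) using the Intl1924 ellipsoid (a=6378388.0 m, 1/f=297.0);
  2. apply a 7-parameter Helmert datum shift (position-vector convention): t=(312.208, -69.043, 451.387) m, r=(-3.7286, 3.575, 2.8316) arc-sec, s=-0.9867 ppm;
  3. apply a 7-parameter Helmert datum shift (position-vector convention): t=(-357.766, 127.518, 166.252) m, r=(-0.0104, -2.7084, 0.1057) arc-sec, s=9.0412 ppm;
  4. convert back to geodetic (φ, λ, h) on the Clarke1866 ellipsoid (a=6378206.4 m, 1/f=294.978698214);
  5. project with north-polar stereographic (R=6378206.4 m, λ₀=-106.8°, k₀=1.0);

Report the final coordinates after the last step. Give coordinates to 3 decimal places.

start: φ=36.339959°, λ=-103.284836°, h=0.000 m
→ ECEF (a=6378388.000, f=1/297.0): X=-1182042.5424, Y=-5006309.7368, Z=3758703.5024
→ Helmert 7p (PV): X=-1181595.2954, Y=-5006322.1220, Z=3759262.1657
→ Helmert 7p (PV): X=-1182010.5411, Y=-5006240.2831, Z=3759447.1431
→ geod (Bowring, a=6378206.400): φ=36.34701642°, λ=-103.28466686°, h=613.2846 m
→ stereo (R=6378206.4, λ₀=-106.8°): E=395555.4054, N=-6438994.3799

E=395555.405 m, N=-6438994.380 m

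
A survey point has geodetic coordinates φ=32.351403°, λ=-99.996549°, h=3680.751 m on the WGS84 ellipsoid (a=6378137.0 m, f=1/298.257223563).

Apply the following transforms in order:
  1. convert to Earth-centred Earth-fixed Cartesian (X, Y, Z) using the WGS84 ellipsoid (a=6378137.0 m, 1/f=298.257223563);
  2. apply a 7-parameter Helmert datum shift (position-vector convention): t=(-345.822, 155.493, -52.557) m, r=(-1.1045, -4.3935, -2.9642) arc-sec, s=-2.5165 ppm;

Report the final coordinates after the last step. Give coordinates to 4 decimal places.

X=-937250.0517 m, Y=-5314289.2787 m, Z=3395330.8395 m

start: φ=32.351403°, λ=-99.996549°, h=3680.751 m
→ ECEF (a=6378137.000, f=1/298.257223563): X=-936757.8911, Y=-5314489.7890, Z=3395383.4364
→ Helmert 7p (PV): X=-937250.0517, Y=-5314289.2787, Z=3395330.8395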